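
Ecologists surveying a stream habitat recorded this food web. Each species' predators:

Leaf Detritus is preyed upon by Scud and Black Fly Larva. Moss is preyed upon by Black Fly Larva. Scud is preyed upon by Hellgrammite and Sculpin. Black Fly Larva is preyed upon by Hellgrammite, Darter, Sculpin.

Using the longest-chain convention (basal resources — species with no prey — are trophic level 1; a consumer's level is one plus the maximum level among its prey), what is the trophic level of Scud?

Trophic level 2

Leaf Detritus has no prey (basal) → level 1.
Scud eats Leaf Detritus → level 2.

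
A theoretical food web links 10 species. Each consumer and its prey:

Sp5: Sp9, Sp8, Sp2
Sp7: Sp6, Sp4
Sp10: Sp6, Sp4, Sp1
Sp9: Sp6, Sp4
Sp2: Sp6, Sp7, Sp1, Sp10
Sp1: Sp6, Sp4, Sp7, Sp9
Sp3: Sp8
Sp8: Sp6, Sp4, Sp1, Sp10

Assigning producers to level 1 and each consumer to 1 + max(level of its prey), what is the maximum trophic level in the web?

6

Producers (level 1): Sp6, Sp4.
Sp6 → Sp7 → Sp1 → Sp10 → Sp8 → Sp5 gives Sp5 level 6.
No species has a prey at level 6, so no species reaches level 7.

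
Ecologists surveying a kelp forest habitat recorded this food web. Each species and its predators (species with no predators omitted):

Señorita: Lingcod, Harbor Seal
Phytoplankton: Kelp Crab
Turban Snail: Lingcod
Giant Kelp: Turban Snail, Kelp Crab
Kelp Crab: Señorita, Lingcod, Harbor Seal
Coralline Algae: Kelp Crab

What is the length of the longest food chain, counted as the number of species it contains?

One longest chain: Phytoplankton → Kelp Crab → Señorita → Lingcod.
It has 4 species and 3 links.

4 species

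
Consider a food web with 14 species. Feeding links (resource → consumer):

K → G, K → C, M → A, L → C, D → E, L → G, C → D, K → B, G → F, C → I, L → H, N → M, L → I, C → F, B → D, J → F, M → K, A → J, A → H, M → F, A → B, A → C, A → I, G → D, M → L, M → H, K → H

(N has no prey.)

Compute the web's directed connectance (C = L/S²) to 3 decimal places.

C = 0.138

The web has S = 14 species and L = 27 feeding links.
C = L / S² = 27 / 196 = 0.1378 ≈ 0.138.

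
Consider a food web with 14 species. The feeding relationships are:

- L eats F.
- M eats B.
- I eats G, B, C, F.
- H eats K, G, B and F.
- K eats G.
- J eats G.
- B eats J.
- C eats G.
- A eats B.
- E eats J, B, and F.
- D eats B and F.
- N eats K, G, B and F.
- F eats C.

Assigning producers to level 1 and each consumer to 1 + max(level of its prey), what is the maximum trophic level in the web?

Producers (level 1): G.
G → C → F → D gives D level 4.
No species has a prey at level 4, so no species reaches level 5.

4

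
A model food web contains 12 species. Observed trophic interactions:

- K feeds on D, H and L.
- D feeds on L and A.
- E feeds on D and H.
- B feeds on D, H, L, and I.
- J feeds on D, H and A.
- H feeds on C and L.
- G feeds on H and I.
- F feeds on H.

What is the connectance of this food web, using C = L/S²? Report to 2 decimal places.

The web has S = 12 species and L = 19 feeding links.
C = L / S² = 19 / 144 = 0.1319 ≈ 0.13.

C = 0.13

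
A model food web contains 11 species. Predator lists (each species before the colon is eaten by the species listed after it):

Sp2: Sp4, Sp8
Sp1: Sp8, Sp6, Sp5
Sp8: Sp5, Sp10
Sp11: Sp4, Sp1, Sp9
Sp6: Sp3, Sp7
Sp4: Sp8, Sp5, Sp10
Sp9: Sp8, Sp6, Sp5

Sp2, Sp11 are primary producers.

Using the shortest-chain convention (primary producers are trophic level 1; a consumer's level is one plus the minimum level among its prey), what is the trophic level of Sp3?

Sp11 is a producer → level 1.
Sp1 eats Sp11 → level 2.
Sp6 eats Sp1 → level 3.
Sp3 eats Sp6 → level 4.
No prey of Sp3 is below level 3, so 4 is the minimum.

Trophic level 4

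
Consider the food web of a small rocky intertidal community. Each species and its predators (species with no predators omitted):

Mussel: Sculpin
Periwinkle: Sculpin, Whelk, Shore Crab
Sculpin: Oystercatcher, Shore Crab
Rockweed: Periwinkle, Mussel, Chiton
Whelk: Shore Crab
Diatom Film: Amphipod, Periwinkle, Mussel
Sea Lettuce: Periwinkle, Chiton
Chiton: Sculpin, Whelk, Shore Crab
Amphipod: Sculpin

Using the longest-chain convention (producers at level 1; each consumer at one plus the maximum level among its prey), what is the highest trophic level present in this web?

4

Producers (level 1): Diatom Film, Rockweed, Sea Lettuce.
Diatom Film → Periwinkle → Whelk → Shore Crab gives Shore Crab level 4.
No species has a prey at level 4, so no species reaches level 5.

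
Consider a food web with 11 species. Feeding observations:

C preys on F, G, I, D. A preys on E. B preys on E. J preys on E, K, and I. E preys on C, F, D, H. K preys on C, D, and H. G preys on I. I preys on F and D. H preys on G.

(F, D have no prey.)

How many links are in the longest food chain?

5 links

One longest chain: F → I → G → H → E → J.
It has 6 species and 5 links.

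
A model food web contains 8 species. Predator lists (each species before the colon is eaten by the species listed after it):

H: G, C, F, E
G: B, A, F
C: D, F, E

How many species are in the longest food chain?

One longest chain: H → G → B.
It has 3 species and 2 links.

3 species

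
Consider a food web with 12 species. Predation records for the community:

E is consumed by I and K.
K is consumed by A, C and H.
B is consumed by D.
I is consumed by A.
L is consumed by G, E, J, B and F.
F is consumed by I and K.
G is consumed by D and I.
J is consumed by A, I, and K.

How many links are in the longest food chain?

3 links

One longest chain: L → J → K → C.
It has 4 species and 3 links.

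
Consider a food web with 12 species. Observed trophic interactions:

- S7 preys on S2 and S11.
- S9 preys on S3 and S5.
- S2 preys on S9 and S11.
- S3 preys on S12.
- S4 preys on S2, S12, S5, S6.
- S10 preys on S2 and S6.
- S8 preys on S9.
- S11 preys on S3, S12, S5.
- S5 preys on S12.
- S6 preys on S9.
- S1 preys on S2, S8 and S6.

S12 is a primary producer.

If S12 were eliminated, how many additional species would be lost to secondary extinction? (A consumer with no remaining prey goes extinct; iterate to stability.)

Remove S12.
Round 1: S5 (all prey gone), S3 (all prey gone) → extinct.
Round 2: S9 (all prey gone), S11 (all prey gone) → extinct.
Round 3: S8 (all prey gone), S2 (all prey gone), S6 (all prey gone) → extinct.
Round 4: S4 (all prey gone), S10 (all prey gone), S1 (all prey gone), S7 (all prey gone) → extinct.
No further losses. Total secondary extinctions: 11.

11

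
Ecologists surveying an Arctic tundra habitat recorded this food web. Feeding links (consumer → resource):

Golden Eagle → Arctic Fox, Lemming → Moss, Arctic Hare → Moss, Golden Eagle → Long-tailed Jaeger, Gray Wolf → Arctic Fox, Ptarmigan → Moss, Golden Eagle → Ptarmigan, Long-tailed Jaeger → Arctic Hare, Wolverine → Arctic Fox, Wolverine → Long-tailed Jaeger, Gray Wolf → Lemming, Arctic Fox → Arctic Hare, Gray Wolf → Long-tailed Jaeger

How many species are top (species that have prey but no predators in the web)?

3

Top species (has prey, but nothing eats it): Gray Wolf, Wolverine, Golden Eagle.
Count: 3.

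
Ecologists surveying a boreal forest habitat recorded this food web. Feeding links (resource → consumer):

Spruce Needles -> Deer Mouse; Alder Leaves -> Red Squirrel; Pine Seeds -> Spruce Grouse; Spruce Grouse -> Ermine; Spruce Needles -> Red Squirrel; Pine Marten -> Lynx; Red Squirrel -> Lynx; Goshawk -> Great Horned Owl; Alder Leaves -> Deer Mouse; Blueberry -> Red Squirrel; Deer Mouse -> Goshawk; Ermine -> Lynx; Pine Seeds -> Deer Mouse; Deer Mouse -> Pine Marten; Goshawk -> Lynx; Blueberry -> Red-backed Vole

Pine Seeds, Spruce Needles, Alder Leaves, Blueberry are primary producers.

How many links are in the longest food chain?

One longest chain: Pine Seeds → Deer Mouse → Goshawk → Great Horned Owl.
It has 4 species and 3 links.

3 links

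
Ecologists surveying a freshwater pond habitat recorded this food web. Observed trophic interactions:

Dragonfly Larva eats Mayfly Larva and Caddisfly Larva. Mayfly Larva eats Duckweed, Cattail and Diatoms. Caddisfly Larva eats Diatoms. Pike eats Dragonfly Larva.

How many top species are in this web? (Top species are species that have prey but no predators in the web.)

Top species (has prey, but nothing eats it): Pike.
Count: 1.

1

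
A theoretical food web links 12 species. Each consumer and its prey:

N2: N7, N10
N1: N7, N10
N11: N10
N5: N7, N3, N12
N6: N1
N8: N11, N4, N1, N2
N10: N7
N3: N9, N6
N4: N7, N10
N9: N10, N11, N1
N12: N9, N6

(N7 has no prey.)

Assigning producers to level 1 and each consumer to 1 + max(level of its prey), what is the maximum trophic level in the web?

6

Producers (level 1): N7.
N7 → N10 → N1 → N6 → N3 → N5 gives N5 level 6.
No species has a prey at level 6, so no species reaches level 7.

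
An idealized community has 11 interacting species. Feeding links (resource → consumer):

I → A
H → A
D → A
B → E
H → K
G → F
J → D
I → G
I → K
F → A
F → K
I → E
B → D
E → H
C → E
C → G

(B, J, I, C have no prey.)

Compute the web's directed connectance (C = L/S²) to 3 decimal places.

C = 0.132

The web has S = 11 species and L = 16 feeding links.
C = L / S² = 16 / 121 = 0.1322 ≈ 0.132.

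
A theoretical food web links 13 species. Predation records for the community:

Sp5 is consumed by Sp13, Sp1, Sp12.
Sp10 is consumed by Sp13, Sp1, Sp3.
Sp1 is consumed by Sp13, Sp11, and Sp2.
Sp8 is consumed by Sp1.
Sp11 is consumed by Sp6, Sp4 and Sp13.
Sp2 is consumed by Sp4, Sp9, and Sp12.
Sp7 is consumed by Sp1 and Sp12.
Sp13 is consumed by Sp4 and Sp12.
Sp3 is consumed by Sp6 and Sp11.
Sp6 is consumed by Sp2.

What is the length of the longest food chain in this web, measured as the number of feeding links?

5 links

One longest chain: Sp7 → Sp1 → Sp11 → Sp6 → Sp2 → Sp9.
It has 6 species and 5 links.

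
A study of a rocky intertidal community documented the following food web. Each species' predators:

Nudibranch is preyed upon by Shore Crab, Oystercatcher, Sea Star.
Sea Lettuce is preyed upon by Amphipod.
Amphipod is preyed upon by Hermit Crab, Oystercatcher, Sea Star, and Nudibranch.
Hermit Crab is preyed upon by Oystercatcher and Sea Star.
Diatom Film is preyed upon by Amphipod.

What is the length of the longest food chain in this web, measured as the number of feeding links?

3 links

One longest chain: Diatom Film → Amphipod → Nudibranch → Oystercatcher.
It has 4 species and 3 links.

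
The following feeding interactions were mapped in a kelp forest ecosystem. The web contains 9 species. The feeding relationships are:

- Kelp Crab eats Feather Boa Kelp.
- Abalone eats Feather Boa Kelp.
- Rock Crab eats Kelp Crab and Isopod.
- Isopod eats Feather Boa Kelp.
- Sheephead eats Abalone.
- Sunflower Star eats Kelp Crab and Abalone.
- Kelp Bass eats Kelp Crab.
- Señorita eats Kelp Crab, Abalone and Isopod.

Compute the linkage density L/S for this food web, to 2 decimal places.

There are L = 12 links among S = 9 species.
L/S = 12/9 = 1.3333 ≈ 1.33.

L/S = 1.33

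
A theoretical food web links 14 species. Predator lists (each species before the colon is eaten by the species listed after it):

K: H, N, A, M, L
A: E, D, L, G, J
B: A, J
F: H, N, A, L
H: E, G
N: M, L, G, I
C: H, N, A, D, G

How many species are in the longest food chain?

3 species

One longest chain: C → N → M.
It has 3 species and 2 links.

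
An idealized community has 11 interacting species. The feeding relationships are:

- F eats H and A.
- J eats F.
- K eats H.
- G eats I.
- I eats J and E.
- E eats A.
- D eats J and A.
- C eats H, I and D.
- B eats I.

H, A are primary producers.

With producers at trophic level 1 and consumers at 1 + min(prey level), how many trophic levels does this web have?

4

Producers (level 1): H, A.
Following each consumer down to its lowest-level prey: A → E → I → G (levels 1 through 4).
All prey of G (I 3) are at level 3 or above, so G is at level 1 + 3 = 4.
Every consumer has at least one prey at level 3 or below, so none exceeds level 4.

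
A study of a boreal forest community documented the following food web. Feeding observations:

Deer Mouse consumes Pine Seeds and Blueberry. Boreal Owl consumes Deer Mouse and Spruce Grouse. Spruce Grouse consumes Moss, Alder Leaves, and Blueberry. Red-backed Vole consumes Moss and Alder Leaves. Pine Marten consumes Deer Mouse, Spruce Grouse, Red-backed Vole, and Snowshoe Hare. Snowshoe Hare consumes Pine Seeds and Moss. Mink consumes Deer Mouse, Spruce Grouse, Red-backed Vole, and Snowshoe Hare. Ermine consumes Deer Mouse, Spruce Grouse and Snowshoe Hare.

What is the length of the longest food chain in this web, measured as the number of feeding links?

2 links

One longest chain: Moss → Red-backed Vole → Mink.
It has 3 species and 2 links.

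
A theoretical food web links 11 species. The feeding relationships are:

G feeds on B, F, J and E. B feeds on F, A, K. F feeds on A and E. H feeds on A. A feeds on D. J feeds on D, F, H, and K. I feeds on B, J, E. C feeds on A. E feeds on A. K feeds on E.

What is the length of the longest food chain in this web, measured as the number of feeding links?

5 links

One longest chain: D → A → E → K → J → I.
It has 6 species and 5 links.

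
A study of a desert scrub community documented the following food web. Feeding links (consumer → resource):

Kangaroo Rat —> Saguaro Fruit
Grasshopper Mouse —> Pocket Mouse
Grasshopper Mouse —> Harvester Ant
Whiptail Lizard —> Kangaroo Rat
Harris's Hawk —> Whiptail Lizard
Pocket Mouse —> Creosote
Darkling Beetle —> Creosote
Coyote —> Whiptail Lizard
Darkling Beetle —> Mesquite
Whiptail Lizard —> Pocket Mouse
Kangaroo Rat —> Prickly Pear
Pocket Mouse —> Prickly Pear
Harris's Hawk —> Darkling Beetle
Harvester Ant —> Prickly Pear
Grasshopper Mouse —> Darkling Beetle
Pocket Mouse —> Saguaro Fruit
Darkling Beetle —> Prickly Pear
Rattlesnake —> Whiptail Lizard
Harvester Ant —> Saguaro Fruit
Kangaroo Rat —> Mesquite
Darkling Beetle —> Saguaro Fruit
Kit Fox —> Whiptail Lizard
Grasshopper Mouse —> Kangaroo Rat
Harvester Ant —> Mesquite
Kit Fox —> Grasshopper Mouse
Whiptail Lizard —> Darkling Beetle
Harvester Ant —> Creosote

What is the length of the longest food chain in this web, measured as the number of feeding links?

3 links

One longest chain: Mesquite → Darkling Beetle → Whiptail Lizard → Rattlesnake.
It has 4 species and 3 links.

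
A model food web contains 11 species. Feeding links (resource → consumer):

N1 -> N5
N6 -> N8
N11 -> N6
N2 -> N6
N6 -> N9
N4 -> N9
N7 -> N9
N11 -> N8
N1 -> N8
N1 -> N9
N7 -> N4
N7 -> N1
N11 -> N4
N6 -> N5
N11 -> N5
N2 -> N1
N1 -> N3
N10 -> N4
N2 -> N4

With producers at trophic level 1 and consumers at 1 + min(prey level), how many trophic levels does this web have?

3

Producers (level 1): N10, N11, N7, N2.
Following each consumer down to its lowest-level prey: N7 → N1 → N3 (levels 1 through 3).
All prey of N3 (N1 2) are at level 2 or above, so N3 is at level 1 + 2 = 3.
Every consumer has at least one prey at level 2 or below, so none exceeds level 3.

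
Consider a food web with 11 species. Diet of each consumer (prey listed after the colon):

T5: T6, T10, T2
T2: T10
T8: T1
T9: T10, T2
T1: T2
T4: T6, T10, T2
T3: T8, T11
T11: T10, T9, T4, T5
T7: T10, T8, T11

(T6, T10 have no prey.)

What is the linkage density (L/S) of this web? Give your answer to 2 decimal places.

There are L = 20 links among S = 11 species.
L/S = 20/11 = 1.8182 ≈ 1.82.

L/S = 1.82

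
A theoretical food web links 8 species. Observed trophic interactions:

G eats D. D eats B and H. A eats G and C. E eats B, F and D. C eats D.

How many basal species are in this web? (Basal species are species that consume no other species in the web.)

Basal species (no prey listed): H, B, F.
Count: 3.

3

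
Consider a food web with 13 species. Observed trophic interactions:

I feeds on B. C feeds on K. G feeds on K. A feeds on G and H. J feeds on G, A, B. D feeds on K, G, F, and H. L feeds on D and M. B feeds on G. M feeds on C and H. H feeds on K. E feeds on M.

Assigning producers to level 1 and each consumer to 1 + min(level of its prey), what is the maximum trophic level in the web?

Producers (level 1): K, F.
Following each consumer down to its lowest-level prey: K → G → B → I (levels 1 through 4).
All prey of I (B 3) are at level 3 or above, so I is at level 1 + 3 = 4.
Every consumer has at least one prey at level 3 or below, so none exceeds level 4.

4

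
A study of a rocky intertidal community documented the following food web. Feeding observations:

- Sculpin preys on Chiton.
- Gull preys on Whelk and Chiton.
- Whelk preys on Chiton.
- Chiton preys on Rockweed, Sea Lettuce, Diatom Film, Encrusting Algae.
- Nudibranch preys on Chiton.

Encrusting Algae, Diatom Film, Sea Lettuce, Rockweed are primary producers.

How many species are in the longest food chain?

4 species

One longest chain: Encrusting Algae → Chiton → Whelk → Gull.
It has 4 species and 3 links.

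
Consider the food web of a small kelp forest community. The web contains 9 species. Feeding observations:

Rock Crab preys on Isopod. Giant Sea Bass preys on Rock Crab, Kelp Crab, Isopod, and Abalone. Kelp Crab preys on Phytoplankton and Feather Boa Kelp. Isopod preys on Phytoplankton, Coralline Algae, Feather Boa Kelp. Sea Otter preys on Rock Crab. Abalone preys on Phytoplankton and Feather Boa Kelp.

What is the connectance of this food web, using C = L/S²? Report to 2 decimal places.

The web has S = 9 species and L = 13 feeding links.
C = L / S² = 13 / 81 = 0.1605 ≈ 0.16.

C = 0.16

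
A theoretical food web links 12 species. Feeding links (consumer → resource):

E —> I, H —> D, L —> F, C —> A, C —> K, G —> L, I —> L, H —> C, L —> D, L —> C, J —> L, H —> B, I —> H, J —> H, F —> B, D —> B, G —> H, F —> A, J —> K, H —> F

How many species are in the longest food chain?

One longest chain: B → D → L → I → E.
It has 5 species and 4 links.

5 species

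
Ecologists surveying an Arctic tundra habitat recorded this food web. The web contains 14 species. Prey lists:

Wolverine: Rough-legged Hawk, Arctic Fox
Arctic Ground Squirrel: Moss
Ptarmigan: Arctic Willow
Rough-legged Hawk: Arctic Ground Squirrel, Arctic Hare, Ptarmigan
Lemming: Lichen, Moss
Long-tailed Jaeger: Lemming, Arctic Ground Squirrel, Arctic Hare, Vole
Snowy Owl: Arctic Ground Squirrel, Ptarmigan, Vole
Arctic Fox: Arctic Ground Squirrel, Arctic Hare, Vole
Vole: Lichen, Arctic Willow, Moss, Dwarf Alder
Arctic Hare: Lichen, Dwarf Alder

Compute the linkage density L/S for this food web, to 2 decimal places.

L/S = 1.79

There are L = 25 links among S = 14 species.
L/S = 25/14 = 1.7857 ≈ 1.79.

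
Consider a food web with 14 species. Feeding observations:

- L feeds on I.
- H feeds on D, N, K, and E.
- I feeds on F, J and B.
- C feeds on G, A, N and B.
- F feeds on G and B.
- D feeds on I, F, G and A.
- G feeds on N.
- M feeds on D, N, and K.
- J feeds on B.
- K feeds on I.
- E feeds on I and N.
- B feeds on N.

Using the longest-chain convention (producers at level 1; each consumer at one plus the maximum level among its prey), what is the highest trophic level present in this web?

6

Producers (level 1): A, N.
N → G → F → I → K → H gives H level 6.
No species has a prey at level 6, so no species reaches level 7.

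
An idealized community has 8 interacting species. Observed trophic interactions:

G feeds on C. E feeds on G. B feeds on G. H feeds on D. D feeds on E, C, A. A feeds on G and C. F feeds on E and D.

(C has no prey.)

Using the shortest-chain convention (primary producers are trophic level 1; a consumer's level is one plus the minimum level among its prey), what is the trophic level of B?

C is a producer → level 1.
G eats C → level 2.
B eats G → level 3.
No prey of B is below level 2, so 3 is the minimum.

Trophic level 3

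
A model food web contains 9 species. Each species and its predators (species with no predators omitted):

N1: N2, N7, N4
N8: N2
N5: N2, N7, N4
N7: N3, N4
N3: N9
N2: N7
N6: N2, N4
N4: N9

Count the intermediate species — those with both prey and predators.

Intermediate species (has both prey and predators): N2, N7, N3, N4.
Count: 4.

4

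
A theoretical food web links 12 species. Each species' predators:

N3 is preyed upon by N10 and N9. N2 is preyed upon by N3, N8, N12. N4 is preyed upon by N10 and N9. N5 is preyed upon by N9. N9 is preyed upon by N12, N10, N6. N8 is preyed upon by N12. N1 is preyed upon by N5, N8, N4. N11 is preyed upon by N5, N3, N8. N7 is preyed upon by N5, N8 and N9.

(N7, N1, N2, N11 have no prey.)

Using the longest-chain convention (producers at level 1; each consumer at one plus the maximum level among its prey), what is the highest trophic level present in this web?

Producers (level 1): N7, N1, N2, N11.
N7 → N5 → N9 → N12 gives N12 level 4.
No species has a prey at level 4, so no species reaches level 5.

4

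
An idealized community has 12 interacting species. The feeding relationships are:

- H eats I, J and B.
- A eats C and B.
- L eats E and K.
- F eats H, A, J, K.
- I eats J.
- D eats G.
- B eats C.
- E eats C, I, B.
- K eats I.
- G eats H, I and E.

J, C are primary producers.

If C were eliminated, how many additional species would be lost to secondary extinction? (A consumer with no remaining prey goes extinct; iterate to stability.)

2

Remove C.
Round 1: B (all prey gone) → extinct.
Round 2: A (all prey gone) → extinct.
No further losses. Total secondary extinctions: 2.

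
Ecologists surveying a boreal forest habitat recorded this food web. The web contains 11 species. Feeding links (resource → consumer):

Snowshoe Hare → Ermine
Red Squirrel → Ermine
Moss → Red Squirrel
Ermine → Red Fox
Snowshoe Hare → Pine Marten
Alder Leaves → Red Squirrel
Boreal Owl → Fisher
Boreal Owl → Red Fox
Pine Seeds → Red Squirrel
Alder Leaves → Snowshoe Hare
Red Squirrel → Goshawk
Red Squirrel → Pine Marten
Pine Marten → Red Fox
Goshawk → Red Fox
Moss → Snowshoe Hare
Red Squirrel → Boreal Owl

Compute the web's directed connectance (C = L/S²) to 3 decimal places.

C = 0.132

The web has S = 11 species and L = 16 feeding links.
C = L / S² = 16 / 121 = 0.1322 ≈ 0.132.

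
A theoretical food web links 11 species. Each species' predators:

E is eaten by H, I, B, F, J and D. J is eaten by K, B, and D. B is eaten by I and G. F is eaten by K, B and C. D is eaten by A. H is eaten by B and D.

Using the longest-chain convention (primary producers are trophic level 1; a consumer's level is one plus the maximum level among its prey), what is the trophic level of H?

E is a producer → level 1.
H eats E → level 2.

Trophic level 2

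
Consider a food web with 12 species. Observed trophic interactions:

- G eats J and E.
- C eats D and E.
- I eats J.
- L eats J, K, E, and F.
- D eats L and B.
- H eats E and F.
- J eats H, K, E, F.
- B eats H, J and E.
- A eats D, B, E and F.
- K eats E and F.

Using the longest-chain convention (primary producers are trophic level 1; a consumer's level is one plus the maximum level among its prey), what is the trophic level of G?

Trophic level 4

E is a producer → level 1.
K eats E (level 1); other prey at levels: F 1 → level 2.
J eats K (level 2); other prey at levels: E 1, F 1, H 2 → level 3.
G eats J (level 3); other prey at levels: E 1 → level 4.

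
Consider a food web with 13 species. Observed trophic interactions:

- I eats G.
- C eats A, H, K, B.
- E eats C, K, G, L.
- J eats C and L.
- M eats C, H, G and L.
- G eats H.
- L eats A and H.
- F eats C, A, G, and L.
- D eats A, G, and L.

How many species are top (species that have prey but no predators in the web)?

6

Top species (has prey, but nothing eats it): M, E, D, J, I, F.
Count: 6.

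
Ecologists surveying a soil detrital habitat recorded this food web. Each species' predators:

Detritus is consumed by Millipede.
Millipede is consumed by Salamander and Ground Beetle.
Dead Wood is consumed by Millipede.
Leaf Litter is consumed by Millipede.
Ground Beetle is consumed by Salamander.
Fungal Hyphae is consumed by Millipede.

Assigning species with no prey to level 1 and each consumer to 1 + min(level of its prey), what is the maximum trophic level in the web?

3

Basal resources (level 1): Fungal Hyphae, Dead Wood, Leaf Litter, Detritus.
Following each consumer down to its lowest-level prey: Fungal Hyphae → Millipede → Ground Beetle (levels 1 through 3).
All prey of Ground Beetle (Millipede 2) are at level 2 or above, so Ground Beetle is at level 1 + 2 = 3.
Every consumer has at least one prey at level 2 or below, so none exceeds level 3.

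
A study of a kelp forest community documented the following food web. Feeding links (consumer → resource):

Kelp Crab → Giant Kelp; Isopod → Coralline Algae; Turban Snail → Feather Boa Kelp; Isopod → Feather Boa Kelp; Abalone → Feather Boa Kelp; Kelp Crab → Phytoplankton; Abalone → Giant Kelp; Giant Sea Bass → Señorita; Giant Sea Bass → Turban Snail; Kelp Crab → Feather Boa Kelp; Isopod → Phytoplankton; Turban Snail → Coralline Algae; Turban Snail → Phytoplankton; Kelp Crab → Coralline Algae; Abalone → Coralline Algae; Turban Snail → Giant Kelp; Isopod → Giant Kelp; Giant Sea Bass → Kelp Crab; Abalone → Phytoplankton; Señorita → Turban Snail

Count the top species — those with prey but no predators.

3

Top species (has prey, but nothing eats it): Isopod, Abalone, Giant Sea Bass.
Count: 3.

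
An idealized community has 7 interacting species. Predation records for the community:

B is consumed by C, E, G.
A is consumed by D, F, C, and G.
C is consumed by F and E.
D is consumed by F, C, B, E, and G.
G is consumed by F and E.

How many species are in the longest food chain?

One longest chain: A → D → B → C → F.
It has 5 species and 4 links.

5 species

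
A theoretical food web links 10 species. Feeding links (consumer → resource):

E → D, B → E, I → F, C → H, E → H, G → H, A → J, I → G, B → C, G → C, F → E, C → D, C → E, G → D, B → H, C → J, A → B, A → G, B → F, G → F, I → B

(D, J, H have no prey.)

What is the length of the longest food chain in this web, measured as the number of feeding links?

4 links

One longest chain: D → E → F → B → I.
It has 5 species and 4 links.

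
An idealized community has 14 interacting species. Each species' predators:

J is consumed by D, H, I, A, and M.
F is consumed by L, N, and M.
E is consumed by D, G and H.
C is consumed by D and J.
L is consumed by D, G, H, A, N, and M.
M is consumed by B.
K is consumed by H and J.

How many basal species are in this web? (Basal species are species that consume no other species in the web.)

4

Basal species (no prey listed): C, F, K, E.
Count: 4.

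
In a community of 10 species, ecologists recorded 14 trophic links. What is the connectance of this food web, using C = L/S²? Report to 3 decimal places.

C = 0.140

The web has S = 10 species and L = 14 feeding links.
C = L / S² = 14 / 100 = 0.1400 ≈ 0.140.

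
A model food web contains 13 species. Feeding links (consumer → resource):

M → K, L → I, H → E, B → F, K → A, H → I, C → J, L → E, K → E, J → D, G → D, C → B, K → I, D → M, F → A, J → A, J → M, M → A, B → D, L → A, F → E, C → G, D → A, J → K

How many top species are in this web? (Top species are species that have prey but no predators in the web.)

Top species (has prey, but nothing eats it): H, L, C.
Count: 3.

3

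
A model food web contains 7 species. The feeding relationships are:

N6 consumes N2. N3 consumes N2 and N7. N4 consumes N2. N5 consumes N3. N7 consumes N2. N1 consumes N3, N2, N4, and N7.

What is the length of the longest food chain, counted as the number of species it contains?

One longest chain: N2 → N7 → N3 → N5.
It has 4 species and 3 links.

4 species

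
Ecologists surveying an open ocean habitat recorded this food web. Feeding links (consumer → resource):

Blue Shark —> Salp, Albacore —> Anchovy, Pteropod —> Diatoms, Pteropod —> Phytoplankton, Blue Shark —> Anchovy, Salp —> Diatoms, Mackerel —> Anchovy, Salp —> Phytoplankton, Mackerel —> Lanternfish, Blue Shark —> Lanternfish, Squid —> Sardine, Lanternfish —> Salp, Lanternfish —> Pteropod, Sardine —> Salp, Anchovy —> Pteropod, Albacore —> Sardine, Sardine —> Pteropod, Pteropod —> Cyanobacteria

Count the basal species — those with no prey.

3

Basal species (no prey listed): Cyanobacteria, Diatoms, Phytoplankton.
Count: 3.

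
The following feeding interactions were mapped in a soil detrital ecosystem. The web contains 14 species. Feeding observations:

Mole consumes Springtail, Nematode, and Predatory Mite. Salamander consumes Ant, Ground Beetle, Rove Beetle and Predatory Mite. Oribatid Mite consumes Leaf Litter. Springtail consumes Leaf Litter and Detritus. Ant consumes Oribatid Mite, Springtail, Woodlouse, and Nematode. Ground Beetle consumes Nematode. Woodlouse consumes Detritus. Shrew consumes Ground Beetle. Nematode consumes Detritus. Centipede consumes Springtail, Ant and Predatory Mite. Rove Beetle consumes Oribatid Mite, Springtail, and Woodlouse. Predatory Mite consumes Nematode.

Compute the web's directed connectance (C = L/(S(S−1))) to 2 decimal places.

C = 0.14

The web has S = 14 species and L = 25 feeding links.
C = L / (S(S−1)) = 25 / 182 = 0.1374 ≈ 0.14.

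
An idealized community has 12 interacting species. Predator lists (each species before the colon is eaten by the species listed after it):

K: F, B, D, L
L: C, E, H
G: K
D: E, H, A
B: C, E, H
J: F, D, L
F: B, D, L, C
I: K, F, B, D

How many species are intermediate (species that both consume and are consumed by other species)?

Intermediate species (has both prey and predators): K, F, B, D, L.
Count: 5.

5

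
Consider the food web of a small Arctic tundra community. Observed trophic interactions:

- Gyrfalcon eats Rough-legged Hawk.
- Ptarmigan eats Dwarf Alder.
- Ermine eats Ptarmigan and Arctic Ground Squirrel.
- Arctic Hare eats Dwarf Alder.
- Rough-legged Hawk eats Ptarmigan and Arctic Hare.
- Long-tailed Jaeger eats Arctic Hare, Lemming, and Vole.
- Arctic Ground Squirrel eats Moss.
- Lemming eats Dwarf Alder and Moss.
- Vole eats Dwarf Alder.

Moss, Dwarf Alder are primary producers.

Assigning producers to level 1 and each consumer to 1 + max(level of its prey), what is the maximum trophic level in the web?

4

Producers (level 1): Moss, Dwarf Alder.
Dwarf Alder → Arctic Hare → Rough-legged Hawk → Gyrfalcon gives Gyrfalcon level 4.
No species has a prey at level 4, so no species reaches level 5.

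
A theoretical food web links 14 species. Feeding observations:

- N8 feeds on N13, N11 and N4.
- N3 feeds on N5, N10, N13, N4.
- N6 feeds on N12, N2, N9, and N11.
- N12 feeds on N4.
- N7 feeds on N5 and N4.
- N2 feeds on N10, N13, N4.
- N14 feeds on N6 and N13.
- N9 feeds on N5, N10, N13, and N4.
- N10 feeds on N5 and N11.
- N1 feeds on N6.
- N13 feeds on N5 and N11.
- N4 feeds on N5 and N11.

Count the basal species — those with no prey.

2

Basal species (no prey listed): N5, N11.
Count: 2.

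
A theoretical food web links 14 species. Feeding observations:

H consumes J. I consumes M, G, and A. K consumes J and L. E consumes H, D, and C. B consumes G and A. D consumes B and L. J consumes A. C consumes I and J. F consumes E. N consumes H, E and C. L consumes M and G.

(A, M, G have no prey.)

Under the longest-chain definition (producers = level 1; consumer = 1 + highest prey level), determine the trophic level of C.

A is a producer → level 1.
I eats A (level 1); other prey at levels: M 1, G 1 → level 2.
C eats I (level 2); other prey at levels: J 2 → level 3.

Trophic level 3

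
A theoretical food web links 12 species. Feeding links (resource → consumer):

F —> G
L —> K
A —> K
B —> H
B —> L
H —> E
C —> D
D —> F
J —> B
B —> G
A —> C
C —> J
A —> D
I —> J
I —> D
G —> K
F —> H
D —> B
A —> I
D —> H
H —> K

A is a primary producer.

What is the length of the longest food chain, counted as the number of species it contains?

6 species

One longest chain: A → I → D → F → H → E.
It has 6 species and 5 links.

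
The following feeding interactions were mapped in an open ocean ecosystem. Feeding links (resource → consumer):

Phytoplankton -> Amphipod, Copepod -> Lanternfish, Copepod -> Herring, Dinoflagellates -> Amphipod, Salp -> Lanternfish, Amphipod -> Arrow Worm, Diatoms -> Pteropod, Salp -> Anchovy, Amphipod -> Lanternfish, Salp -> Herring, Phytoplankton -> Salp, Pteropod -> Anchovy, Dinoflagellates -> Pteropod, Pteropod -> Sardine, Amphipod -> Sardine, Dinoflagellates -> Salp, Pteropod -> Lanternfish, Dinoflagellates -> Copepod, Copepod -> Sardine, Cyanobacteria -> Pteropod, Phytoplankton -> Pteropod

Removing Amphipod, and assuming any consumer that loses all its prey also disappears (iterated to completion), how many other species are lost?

1

Remove Amphipod.
Round 1: Arrow Worm (all prey gone) → extinct.
No further losses. Total secondary extinctions: 1.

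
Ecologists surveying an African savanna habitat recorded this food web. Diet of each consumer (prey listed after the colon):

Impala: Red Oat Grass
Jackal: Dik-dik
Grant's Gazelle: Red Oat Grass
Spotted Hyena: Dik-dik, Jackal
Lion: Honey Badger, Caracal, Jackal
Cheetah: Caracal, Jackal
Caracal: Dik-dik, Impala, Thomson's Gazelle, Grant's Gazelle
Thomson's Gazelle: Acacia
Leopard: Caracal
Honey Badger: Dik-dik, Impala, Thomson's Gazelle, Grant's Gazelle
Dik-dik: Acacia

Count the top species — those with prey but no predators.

Top species (has prey, but nothing eats it): Spotted Hyena, Leopard, Lion, Cheetah.
Count: 4.

4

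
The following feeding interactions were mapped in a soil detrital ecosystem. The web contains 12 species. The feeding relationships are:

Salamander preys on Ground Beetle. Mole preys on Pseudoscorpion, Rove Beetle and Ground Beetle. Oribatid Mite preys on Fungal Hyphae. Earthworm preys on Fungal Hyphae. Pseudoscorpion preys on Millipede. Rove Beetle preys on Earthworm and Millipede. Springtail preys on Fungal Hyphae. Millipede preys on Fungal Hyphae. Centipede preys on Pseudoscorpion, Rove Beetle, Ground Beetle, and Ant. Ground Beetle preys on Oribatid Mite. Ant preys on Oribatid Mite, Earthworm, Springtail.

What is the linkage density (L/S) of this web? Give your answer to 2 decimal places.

There are L = 19 links among S = 12 species.
L/S = 19/12 = 1.5833 ≈ 1.58.

L/S = 1.58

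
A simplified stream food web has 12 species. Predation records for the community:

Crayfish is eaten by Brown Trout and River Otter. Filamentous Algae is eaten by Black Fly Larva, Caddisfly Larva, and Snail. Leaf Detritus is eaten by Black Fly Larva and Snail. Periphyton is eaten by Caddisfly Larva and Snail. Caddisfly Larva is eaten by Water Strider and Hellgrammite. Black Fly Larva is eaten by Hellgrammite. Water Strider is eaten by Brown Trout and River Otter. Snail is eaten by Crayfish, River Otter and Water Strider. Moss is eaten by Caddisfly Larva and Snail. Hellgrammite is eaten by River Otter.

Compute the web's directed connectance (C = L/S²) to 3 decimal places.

The web has S = 12 species and L = 20 feeding links.
C = L / S² = 20 / 144 = 0.1389 ≈ 0.139.

C = 0.139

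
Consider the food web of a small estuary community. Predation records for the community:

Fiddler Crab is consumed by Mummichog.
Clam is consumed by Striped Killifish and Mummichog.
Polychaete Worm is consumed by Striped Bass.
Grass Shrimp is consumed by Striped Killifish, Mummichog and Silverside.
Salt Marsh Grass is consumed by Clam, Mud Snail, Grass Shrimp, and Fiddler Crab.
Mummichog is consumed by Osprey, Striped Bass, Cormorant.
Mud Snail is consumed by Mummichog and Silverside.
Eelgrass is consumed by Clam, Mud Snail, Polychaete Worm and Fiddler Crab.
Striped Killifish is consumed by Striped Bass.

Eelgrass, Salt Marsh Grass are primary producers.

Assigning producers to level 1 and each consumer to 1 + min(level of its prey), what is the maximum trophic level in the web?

4

Producers (level 1): Eelgrass, Salt Marsh Grass.
Following each consumer down to its lowest-level prey: Eelgrass → Mud Snail → Mummichog → Osprey (levels 1 through 4).
All prey of Osprey (Mummichog 3) are at level 3 or above, so Osprey is at level 1 + 3 = 4.
Every consumer has at least one prey at level 3 or below, so none exceeds level 4.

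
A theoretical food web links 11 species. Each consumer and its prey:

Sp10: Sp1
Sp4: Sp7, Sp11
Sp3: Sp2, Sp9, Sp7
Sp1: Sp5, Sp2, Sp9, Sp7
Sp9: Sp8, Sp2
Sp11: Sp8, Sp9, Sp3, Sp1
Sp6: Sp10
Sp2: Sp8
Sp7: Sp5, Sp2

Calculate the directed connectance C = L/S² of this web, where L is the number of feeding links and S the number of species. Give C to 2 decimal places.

The web has S = 11 species and L = 20 feeding links.
C = L / S² = 20 / 121 = 0.1653 ≈ 0.17.

C = 0.17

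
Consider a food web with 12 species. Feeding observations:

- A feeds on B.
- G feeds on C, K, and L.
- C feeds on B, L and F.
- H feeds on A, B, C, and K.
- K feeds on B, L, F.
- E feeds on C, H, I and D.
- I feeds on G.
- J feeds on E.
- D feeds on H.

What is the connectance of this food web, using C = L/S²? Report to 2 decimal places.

C = 0.15

The web has S = 12 species and L = 21 feeding links.
C = L / S² = 21 / 144 = 0.1458 ≈ 0.15.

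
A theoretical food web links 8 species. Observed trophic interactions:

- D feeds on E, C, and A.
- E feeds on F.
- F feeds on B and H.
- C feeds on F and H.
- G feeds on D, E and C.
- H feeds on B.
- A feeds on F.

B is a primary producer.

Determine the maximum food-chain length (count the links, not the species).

One longest chain: B → H → F → C → D → G.
It has 6 species and 5 links.

5 links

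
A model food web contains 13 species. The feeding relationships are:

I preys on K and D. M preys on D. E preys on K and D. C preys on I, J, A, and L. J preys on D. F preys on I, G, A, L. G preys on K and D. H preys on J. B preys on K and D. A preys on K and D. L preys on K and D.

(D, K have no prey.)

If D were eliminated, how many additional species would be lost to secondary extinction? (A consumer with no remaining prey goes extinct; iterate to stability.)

3

Remove D.
Round 1: M (all prey gone), J (all prey gone) → extinct.
Round 2: H (all prey gone) → extinct.
No further losses. Total secondary extinctions: 3.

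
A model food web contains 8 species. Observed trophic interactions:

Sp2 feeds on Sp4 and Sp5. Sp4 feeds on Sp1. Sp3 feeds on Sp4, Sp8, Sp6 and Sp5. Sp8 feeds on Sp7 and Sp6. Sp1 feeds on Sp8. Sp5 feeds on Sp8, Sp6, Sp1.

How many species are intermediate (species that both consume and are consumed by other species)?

4

Intermediate species (has both prey and predators): Sp8, Sp1, Sp5, Sp4.
Count: 4.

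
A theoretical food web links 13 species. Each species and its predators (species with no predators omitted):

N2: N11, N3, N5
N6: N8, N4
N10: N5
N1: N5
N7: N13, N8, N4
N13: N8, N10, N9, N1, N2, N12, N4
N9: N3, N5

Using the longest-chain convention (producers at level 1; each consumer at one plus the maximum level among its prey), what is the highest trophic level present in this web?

Producers (level 1): N6, N7.
N7 → N13 → N10 → N5 gives N5 level 4.
No species has a prey at level 4, so no species reaches level 5.

4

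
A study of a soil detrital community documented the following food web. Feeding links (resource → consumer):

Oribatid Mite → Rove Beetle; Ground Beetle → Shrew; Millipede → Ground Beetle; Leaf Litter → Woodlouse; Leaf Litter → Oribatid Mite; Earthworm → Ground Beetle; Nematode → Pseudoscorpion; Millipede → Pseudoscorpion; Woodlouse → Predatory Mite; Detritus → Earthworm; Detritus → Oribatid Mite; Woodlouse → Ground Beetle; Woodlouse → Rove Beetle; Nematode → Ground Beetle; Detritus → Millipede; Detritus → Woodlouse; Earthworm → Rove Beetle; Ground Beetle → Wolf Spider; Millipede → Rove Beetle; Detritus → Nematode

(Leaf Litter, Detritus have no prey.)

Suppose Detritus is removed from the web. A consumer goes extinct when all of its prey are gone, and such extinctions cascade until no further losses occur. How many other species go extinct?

Remove Detritus.
Round 1: Nematode (all prey gone), Earthworm (all prey gone), Millipede (all prey gone) → extinct.
Round 2: Pseudoscorpion (all prey gone) → extinct.
No further losses. Total secondary extinctions: 4.

4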